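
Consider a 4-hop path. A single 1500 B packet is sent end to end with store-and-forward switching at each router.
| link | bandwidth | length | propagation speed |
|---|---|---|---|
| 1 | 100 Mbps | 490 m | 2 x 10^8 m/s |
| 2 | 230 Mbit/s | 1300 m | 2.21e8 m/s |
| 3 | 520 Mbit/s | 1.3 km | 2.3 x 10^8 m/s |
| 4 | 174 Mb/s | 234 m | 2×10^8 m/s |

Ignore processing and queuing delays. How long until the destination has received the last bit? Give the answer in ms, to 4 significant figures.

L = 1500 × 8 = 12000 bits.
Transmission delays (L/R per hop): 0.12, 0.0521739, 0.0230769, 0.0689655 ms; sum = 0.264216 ms.
Propagation delays (d/s per hop): 0.00245, 0.00588235, 0.00565217, 0.00117 ms; sum = 0.0151545 ms.
End-to-end = 0.2794 ms.

0.2794 ms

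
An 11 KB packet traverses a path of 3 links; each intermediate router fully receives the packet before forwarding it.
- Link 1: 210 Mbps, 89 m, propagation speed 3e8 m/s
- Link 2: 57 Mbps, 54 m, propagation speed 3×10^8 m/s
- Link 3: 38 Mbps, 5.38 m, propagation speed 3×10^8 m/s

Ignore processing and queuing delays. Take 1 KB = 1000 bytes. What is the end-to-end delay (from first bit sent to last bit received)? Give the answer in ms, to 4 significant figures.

L = 88000 bits.
Transmission delays (L/R per hop): 0.419048, 1.54386, 2.31579 ms; sum = 4.2787 ms.
Propagation delays (d/s per hop): 0.000296667, 0.00018, 1.79333e-05 ms; sum = 0.0004946 ms.
End-to-end = 4.279 ms.

4.279 ms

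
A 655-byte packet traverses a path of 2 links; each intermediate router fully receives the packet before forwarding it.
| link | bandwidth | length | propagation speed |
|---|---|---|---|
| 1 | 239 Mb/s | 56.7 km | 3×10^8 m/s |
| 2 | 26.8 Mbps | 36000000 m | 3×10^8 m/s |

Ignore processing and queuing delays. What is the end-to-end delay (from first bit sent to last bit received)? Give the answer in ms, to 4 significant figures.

120.4 ms

L = 655 × 8 = 5240 bits.
Transmission delays (L/R per hop): 0.0219247, 0.195522 ms; sum = 0.217447 ms.
Propagation delays (d/s per hop): 0.189, 120 ms; sum = 120.189 ms.
End-to-end = 120.4 ms.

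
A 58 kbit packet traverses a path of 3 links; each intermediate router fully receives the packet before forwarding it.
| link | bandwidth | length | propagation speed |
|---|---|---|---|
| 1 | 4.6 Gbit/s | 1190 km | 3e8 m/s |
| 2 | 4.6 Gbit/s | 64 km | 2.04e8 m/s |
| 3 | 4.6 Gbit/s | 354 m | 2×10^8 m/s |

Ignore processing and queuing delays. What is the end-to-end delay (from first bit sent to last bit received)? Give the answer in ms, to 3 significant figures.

L = 58000 bits.
Transmission delay per hop = L/R = 58000/4600000000 = 0.0126087 ms; 3 hops → 0.0378261 ms.
Propagation delays (d/s per hop): 3.96667, 0.313725, 0.00177 ms; sum = 4.28216 ms.
End-to-end = 4.32 ms.

4.32 ms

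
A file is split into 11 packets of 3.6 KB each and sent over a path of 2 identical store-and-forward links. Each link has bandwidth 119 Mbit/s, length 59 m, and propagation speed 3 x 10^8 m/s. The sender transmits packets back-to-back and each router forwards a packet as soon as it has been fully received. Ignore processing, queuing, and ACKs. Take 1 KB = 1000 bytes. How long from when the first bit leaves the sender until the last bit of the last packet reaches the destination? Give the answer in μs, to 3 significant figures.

Per-hop transmission t_tx = L/R = 28800/119000000 = 242.017 μs.
Per-hop propagation t_prop = 59/300000000 = 0.196667 μs.
Pipeline fill: first packet needs 2·t_tx to clear all hops; remaining 10 packets each add one t_tx.
Total = (2+11-1)·t_tx + 2·t_prop = 12·242.017 + 2·0.196667 = 2900 μs.

2900 μs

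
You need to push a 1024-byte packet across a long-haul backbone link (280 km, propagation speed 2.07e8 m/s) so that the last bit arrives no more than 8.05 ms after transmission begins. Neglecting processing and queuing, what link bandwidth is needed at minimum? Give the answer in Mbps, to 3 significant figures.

1.22 Mbps

L = 8192 bits.
Propagation delay = 280000 / 2.07e+08 = 1.35266 ms.
Transmission budget = 8.05 − 1.35266 = 6.69734 ms.
R ≥ L / t_tx = 8192 bits / 0.00669734 s = 1.22 Mbps.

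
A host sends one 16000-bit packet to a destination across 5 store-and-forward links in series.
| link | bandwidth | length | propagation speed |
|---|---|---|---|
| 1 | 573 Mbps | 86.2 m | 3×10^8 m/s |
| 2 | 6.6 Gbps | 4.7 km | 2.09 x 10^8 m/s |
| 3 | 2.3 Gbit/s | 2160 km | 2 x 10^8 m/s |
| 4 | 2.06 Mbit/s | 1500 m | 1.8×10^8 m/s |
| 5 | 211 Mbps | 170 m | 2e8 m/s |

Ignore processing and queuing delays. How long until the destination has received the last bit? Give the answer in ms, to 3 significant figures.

Transmission delays (L/R per hop): 0.0279232, 0.00242424, 0.00695652, 7.76699, 0.0758294 ms; sum = 7.88012 ms.
Propagation delays (d/s per hop): 0.000287333, 0.022488, 10.8, 0.00833333, 0.00085 ms; sum = 10.832 ms.
End-to-end = 18.7 ms.

18.7 ms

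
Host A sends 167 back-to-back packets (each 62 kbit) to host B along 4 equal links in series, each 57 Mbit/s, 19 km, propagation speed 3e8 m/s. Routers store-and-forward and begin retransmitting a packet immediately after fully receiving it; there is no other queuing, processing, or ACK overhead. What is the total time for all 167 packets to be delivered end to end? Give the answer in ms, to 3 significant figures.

185 ms

Per-hop transmission t_tx = L/R = 62000/57000000 = 1.08772 ms.
Per-hop propagation t_prop = 19000/300000000 = 0.0633333 ms.
Pipeline fill: first packet needs 4·t_tx to clear all hops; remaining 166 packets each add one t_tx.
Total = (4+167-1)·t_tx + 4·t_prop = 170·1.08772 + 4·0.0633333 = 185 ms.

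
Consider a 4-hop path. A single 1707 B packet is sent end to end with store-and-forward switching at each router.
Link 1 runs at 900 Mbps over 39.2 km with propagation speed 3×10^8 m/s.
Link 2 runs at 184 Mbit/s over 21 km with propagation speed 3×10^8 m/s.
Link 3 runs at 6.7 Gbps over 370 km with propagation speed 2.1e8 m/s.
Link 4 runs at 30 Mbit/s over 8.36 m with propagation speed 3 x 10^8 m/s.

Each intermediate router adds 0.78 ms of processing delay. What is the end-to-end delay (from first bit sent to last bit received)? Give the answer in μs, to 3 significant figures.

4850 μs

L = 1707 × 8 = 13656 bits.
Transmission delays (L/R per hop): 15.1733, 74.2174, 2.03821, 455.2 μs; sum = 546.629 μs.
Propagation delays (d/s per hop): 130.667, 70, 1761.9, 0.0278667 μs; sum = 1962.6 μs.
Processing at 3 router(s): 3 × 0.78 ms = 2340 μs.
End-to-end = 4850 μs.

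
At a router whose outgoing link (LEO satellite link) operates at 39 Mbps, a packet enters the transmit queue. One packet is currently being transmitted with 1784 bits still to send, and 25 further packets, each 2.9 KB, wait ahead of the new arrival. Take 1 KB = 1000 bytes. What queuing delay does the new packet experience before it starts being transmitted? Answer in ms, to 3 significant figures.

Each queued packet: L/R = 23200/39000000 = 0.594872 ms.
25 queued → 14.8718 ms.
Plus remaining 1784 bits of current packet: 0.0457436 ms.
Queuing delay = 14.9 ms.

14.9 ms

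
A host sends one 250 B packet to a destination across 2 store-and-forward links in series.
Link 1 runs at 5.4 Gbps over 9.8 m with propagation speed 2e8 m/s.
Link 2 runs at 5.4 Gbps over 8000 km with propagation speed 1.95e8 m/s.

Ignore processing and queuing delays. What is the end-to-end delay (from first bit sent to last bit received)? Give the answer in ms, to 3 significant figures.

41.0 ms

L = 250 × 8 = 2000 bits.
Transmission delay per hop = L/R = 2000/5400000000 = 0.00037037 ms; 2 hops → 0.000740741 ms.
Propagation delays (d/s per hop): 4.9e-05, 41.0256 ms; sum = 41.0257 ms.
End-to-end = 41.0 ms.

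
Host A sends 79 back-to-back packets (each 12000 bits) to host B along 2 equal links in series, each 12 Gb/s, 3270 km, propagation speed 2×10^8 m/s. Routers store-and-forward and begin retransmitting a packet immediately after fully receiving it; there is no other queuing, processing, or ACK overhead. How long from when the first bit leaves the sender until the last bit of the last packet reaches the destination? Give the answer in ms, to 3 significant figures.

32.8 ms

Per-hop transmission t_tx = L/R = 12000/12000000000 = 0.001 ms.
Per-hop propagation t_prop = 3270000/200000000 = 16.35 ms.
Pipeline fill: first packet needs 2·t_tx to clear all hops; remaining 78 packets each add one t_tx.
Total = (2+79-1)·t_tx + 2·t_prop = 80·0.001 + 2·16.35 = 32.8 ms.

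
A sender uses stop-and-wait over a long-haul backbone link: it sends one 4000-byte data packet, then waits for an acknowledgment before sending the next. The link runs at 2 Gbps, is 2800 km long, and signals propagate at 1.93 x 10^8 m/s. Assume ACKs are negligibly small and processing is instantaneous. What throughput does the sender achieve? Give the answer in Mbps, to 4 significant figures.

1.102 Mbps

t_tx = L/R = 32000/2000000000 = 1.6e-05 s.
t_prop = 2800000/193000000 = 0.0145078 s; RTT = 0.0290155 s.
Cycle = t_tx + RTT = 0.0290315 s.
Throughput = L / cycle = 32000 / 0.0290315 = 1.102 Mbps.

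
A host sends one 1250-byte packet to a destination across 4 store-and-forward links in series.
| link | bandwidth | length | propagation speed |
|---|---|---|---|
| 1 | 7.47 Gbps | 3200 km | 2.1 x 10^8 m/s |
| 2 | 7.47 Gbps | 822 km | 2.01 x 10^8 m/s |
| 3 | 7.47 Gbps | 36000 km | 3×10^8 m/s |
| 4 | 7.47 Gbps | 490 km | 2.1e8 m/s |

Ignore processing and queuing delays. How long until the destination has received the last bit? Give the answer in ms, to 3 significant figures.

142 ms

L = 1250 × 8 = 10000 bits.
Transmission delay per hop = L/R = 10000/7470000000 = 0.00133869 ms; 4 hops → 0.00535475 ms.
Propagation delays (d/s per hop): 15.2381, 4.08955, 120, 2.33333 ms; sum = 141.661 ms.
End-to-end = 142 ms.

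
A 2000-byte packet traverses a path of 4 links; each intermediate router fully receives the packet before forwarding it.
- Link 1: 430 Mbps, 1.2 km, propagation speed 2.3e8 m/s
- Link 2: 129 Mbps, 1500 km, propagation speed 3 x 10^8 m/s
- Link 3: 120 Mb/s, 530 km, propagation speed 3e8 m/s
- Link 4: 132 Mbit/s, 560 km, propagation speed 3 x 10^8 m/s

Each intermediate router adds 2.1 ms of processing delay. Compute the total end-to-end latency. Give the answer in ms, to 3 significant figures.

L = 2000 × 8 = 16000 bits.
Transmission delays (L/R per hop): 0.0372093, 0.124031, 0.133333, 0.121212 ms; sum = 0.415786 ms.
Propagation delays (d/s per hop): 0.00521739, 5, 1.76667, 1.86667 ms; sum = 8.63855 ms.
Processing at 3 router(s): 3 × 2.1 ms = 6.3 ms.
End-to-end = 15.4 ms.

15.4 ms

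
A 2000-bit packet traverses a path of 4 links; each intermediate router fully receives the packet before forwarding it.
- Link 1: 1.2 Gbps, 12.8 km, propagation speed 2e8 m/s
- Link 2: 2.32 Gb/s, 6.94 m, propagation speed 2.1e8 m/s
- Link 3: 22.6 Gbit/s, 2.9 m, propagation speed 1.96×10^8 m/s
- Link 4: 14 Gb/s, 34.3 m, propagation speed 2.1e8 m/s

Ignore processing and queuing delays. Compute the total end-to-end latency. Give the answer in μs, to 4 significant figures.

66.97 μs

Transmission delays (L/R per hop): 1.66667, 0.862069, 0.0884956, 0.142857 μs; sum = 2.76009 μs.
Propagation delays (d/s per hop): 64, 0.0330476, 0.0147959, 0.163333 μs; sum = 64.2112 μs.
End-to-end = 66.97 μs.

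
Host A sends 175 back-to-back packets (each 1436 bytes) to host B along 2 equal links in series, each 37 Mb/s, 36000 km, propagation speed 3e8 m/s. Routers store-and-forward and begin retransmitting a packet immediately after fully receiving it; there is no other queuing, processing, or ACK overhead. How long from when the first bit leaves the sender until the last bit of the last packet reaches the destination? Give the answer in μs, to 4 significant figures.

294600 μs

Per-hop transmission t_tx = L/R = 11488/37000000 = 310.486 μs.
Per-hop propagation t_prop = 36000000/300000000 = 120000 μs.
Pipeline fill: first packet needs 2·t_tx to clear all hops; remaining 174 packets each add one t_tx.
Total = (2+175-1)·t_tx + 2·t_prop = 176·310.486 + 2·120000 = 294600 μs.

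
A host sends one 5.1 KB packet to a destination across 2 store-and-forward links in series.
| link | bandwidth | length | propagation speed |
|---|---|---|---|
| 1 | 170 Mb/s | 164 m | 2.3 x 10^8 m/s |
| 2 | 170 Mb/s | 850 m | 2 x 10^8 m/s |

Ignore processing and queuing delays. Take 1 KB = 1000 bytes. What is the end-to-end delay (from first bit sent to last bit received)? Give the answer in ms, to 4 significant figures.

L = 40800 bits.
Transmission delay per hop = L/R = 40800/170000000 = 0.24 ms; 2 hops → 0.48 ms.
Propagation delays (d/s per hop): 0.000713043, 0.00425 ms; sum = 0.00496304 ms.
End-to-end = 0.4850 ms.

0.4850 ms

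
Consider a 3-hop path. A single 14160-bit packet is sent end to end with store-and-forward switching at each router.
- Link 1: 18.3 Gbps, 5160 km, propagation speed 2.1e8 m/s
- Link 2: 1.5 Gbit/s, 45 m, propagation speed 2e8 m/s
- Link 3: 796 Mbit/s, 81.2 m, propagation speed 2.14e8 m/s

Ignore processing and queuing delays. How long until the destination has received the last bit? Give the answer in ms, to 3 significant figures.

24.6 ms

Transmission delays (L/R per hop): 0.00077377, 0.00944, 0.0177889 ms; sum = 0.0280027 ms.
Propagation delays (d/s per hop): 24.5714, 0.000225, 0.000379439 ms; sum = 24.572 ms.
End-to-end = 24.6 ms.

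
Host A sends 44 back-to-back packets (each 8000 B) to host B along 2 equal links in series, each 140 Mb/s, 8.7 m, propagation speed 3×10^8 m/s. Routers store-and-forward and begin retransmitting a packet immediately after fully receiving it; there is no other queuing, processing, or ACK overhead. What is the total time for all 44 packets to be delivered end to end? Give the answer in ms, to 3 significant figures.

Per-hop transmission t_tx = L/R = 64000/140000000 = 0.457143 ms.
Per-hop propagation t_prop = 8.7/300000000 = 2.9e-05 ms.
Pipeline fill: first packet needs 2·t_tx to clear all hops; remaining 43 packets each add one t_tx.
Total = (2+44-1)·t_tx + 2·t_prop = 45·0.457143 + 2·2.9e-05 = 20.6 ms.

20.6 ms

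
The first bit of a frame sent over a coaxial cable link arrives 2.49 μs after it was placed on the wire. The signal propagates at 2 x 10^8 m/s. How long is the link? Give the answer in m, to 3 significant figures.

498 m

d = s × t_prop = 200000000 × 2.49e-06 = 498 m.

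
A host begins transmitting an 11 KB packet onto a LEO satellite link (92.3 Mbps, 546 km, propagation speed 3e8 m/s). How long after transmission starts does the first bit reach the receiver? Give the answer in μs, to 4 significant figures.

First bit experiences only propagation delay: d/s = 546000/300000000 = 1820 μs.

1820 μs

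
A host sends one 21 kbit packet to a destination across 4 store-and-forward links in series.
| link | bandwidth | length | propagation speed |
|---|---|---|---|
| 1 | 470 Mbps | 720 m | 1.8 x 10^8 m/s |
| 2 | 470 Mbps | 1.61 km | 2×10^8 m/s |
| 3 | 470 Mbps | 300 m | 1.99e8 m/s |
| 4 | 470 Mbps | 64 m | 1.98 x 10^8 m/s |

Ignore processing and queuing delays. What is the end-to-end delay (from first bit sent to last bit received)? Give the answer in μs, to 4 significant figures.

L = 21000 bits.
Transmission delay per hop = L/R = 21000/470000000 = 44.6809 μs; 4 hops → 178.723 μs.
Propagation delays (d/s per hop): 4, 8.05, 1.50754, 0.323232 μs; sum = 13.8808 μs.
End-to-end = 192.6 μs.

192.6 μs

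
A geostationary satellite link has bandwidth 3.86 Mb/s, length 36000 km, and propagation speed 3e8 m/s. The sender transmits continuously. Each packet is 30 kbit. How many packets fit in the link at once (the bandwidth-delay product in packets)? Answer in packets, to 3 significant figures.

Propagation delay = 36000000 / 300000000 = 0.12 s.
BDP = R × t_prop = 3860000 × 0.12 = 463200 bits.
In packets of 30000 bits: 15.4 packets.

15.4 packets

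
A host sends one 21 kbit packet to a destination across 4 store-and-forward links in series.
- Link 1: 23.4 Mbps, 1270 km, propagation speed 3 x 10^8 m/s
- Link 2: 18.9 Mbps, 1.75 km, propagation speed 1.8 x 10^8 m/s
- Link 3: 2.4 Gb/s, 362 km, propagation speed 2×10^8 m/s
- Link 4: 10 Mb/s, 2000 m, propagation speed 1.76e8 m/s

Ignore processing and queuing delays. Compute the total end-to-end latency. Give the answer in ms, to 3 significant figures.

10.2 ms

L = 21000 bits.
Transmission delays (L/R per hop): 0.897436, 1.11111, 0.00875, 2.1 ms; sum = 4.1173 ms.
Propagation delays (d/s per hop): 4.23333, 0.00972222, 1.81, 0.0113636 ms; sum = 6.06442 ms.
End-to-end = 10.2 ms.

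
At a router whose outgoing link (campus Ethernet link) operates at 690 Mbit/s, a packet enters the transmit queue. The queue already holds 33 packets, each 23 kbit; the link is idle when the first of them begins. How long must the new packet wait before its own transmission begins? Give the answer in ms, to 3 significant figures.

1.10 ms

Each queued packet: L/R = 23000/690000000 = 0.0333333 ms.
33 queued → 1.1 ms.
Queuing delay = 1.10 ms.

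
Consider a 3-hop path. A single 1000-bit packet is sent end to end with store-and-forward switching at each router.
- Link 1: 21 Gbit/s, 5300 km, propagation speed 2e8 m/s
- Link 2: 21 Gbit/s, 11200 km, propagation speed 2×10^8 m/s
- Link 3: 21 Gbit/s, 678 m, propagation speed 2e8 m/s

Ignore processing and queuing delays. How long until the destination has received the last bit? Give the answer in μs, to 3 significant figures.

Transmission delay per hop = L/R = 1000/21000000000 = 0.047619 μs; 3 hops → 0.142857 μs.
Propagation delays (d/s per hop): 26500, 56000, 3.39 μs; sum = 82503.4 μs.
End-to-end = 82500 μs.

82500 μs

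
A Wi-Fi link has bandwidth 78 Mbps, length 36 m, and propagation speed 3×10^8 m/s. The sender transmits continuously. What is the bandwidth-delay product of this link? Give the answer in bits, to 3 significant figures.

9.36 bits

Propagation delay = 36 / 300000000 = 1.2e-07 s.
BDP = R × t_prop = 78000000 × 1.2e-07 = 9.36 bits.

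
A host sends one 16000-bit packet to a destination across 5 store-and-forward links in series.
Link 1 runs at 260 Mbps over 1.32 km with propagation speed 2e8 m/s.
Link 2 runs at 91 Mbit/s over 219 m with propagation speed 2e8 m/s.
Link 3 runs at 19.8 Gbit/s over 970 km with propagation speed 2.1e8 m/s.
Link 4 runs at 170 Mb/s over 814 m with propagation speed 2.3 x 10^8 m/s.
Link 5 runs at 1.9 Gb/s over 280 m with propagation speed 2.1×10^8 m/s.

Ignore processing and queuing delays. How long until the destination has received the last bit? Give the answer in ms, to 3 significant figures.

Transmission delays (L/R per hop): 0.0615385, 0.175824, 0.000808081, 0.0941176, 0.00842105 ms; sum = 0.340709 ms.
Propagation delays (d/s per hop): 0.0066, 0.001095, 4.61905, 0.00353913, 0.00133333 ms; sum = 4.63162 ms.
End-to-end = 4.97 ms.

4.97 ms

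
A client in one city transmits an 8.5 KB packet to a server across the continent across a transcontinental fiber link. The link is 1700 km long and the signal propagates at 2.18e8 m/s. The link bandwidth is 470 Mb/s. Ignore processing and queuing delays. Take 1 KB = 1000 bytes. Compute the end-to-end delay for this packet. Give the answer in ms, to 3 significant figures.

L = 68000 bits.
Transmission delay = L/R = 68000 / 470000000 = 0.144681 ms.
Propagation delay = d/s = 1700000 m / 2.18e+08 m/s = 7.79817 ms.
Total = 7.94 ms.

7.94 ms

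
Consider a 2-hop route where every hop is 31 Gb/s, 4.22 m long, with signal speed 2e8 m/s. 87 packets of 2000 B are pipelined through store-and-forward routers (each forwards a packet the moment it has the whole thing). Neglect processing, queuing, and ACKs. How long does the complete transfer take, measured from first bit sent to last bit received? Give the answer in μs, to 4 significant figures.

45.46 μs

Per-hop transmission t_tx = L/R = 16000/31000000000 = 0.516129 μs.
Per-hop propagation t_prop = 4.22/200000000 = 0.0211 μs.
Pipeline fill: first packet needs 2·t_tx to clear all hops; remaining 86 packets each add one t_tx.
Total = (2+87-1)·t_tx + 2·t_prop = 88·0.516129 + 2·0.0211 = 45.46 μs.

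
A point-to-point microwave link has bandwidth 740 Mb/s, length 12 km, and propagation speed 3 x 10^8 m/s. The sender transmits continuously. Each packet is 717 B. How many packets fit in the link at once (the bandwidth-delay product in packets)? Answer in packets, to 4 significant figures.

Propagation delay = 12000 / 300000000 = 4e-05 s.
BDP = R × t_prop = 740000000 × 4e-05 = 29600 bits.
In packets of 5736 bits: 5.160 packets.

5.160 packets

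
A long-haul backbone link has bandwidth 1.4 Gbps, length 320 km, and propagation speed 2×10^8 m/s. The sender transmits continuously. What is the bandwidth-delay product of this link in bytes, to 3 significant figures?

280000 bytes

Propagation delay = 320000 / 200000000 = 0.0016 s.
BDP = R × t_prop = 1400000000 × 0.0016 = 2240000 bits.
In bytes: 2240000/8 = 280000 bytes.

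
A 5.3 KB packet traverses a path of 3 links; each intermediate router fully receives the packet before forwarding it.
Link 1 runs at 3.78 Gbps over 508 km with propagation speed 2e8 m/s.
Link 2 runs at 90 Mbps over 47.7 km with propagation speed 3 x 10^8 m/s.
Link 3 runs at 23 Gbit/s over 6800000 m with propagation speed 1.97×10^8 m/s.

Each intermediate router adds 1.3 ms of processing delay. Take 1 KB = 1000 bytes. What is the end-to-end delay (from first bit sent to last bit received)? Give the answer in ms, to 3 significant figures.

L = 42400 bits.
Transmission delays (L/R per hop): 0.0112169, 0.471111, 0.00184348 ms; sum = 0.484172 ms.
Propagation delays (d/s per hop): 2.54, 0.159, 34.5178 ms; sum = 37.2168 ms.
Processing at 2 router(s): 2 × 1.3 ms = 2.6 ms.
End-to-end = 40.3 ms.

40.3 ms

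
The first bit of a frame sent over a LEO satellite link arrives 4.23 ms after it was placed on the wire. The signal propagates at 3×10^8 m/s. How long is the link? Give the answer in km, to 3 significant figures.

1270 km

d = s × t_prop = 300000000 × 0.00423 = 1270 km.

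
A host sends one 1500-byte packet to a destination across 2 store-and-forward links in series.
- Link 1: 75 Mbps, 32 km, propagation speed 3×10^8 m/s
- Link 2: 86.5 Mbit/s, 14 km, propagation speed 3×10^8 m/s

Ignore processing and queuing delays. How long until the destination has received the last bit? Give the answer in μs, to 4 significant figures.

452.1 μs

L = 1500 × 8 = 12000 bits.
Transmission delays (L/R per hop): 160, 138.728 μs; sum = 298.728 μs.
Propagation delays (d/s per hop): 106.667, 46.6667 μs; sum = 153.333 μs.
End-to-end = 452.1 μs.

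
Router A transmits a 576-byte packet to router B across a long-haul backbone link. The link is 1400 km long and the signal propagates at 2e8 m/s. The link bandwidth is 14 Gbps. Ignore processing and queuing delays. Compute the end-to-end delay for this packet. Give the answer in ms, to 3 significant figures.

7.00 ms

L = 576 × 8 = 4608 bits.
Transmission delay = L/R = 4608 / 14000000000 = 0.000329143 ms.
Propagation delay = d/s = 1400000 m / 200000000 m/s = 7 ms.
Total = 7.00 ms.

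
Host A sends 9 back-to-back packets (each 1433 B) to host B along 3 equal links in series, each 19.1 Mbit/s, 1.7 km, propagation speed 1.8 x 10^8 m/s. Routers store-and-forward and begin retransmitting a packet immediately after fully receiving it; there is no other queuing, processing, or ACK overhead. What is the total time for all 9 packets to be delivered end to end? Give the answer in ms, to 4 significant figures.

6.631 ms

Per-hop transmission t_tx = L/R = 11464/19100000 = 0.600209 ms.
Per-hop propagation t_prop = 1700/180000000 = 0.00944444 ms.
Pipeline fill: first packet needs 3·t_tx to clear all hops; remaining 8 packets each add one t_tx.
Total = (3+9-1)·t_tx + 3·t_prop = 11·0.600209 + 3·0.00944444 = 6.631 ms.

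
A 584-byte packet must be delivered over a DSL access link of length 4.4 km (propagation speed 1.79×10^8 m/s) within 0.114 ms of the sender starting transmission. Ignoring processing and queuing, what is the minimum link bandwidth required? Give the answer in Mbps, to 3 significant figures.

L = 4672 bits.
Propagation delay = 4400 / 179000000 = 0.024581 ms.
Transmission budget = 0.114 − 0.024581 = 0.089419 ms.
R ≥ L / t_tx = 4672 bits / 8.9419e-05 s = 52.2 Mbps.

52.2 Mbps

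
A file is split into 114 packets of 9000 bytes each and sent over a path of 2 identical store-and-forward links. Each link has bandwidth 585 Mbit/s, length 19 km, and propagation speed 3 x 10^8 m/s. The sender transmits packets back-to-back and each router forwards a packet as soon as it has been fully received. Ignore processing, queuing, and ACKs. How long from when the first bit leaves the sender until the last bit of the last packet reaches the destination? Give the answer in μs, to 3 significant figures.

Per-hop transmission t_tx = L/R = 72000/585000000 = 123.077 μs.
Per-hop propagation t_prop = 19000/300000000 = 63.3333 μs.
Pipeline fill: first packet needs 2·t_tx to clear all hops; remaining 113 packets each add one t_tx.
Total = (2+114-1)·t_tx + 2·t_prop = 115·123.077 + 2·63.3333 = 14300 μs.

14300 μs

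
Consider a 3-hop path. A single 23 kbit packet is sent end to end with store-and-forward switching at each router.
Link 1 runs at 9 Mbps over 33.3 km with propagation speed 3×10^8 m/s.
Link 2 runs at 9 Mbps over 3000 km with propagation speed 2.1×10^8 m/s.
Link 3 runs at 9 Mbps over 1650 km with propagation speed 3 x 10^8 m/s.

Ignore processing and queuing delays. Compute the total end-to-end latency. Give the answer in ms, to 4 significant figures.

L = 23000 bits.
Transmission delay per hop = L/R = 23000/9000000 = 2.55556 ms; 3 hops → 7.66667 ms.
Propagation delays (d/s per hop): 0.111, 14.2857, 5.5 ms; sum = 19.8967 ms.
End-to-end = 27.56 ms.

27.56 ms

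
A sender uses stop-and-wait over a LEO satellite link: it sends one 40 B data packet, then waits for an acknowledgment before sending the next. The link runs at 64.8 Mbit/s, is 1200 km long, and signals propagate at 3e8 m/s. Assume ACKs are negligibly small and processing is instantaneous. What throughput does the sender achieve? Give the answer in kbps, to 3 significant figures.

t_tx = L/R = 320/64800000 = 4.93827e-06 s.
t_prop = 1200000/300000000 = 0.004 s; RTT = 0.008 s.
Cycle = t_tx + RTT = 0.00800494 s.
Throughput = L / cycle = 320 / 0.00800494 = 40.0 kbps.

40.0 kbps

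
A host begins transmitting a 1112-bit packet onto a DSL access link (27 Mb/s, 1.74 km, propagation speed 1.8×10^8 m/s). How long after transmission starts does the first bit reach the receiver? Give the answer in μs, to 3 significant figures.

First bit experiences only propagation delay: d/s = 1740/180000000 = 9.67 μs.

9.67 μs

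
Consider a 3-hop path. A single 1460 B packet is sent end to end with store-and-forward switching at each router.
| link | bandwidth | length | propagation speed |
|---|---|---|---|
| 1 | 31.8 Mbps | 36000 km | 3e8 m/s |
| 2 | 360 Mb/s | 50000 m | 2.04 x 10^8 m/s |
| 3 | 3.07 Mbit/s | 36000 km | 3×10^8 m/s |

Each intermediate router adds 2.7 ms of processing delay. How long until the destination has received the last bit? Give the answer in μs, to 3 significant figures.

L = 1460 × 8 = 11680 bits.
Transmission delays (L/R per hop): 367.296, 32.4444, 3804.56 μs; sum = 4204.3 μs.
Propagation delays (d/s per hop): 120000, 245.098, 120000 μs; sum = 240245 μs.
Processing at 2 router(s): 2 × 2.7 ms = 5400 μs.
End-to-end = 250000 μs.

250000 μs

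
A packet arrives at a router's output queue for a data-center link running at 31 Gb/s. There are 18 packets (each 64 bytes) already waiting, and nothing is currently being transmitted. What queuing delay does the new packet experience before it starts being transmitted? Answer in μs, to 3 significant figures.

Each queued packet: L/R = 512/31000000000 = 0.0165161 μs.
18 queued → 0.29729 μs.
Queuing delay = 0.297 μs.

0.297 μs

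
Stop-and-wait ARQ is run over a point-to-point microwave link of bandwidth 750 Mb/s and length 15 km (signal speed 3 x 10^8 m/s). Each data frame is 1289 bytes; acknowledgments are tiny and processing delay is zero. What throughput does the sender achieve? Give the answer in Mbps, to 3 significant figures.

t_tx = L/R = 10312/750000000 = 1.37493e-05 s.
t_prop = 15000/300000000 = 5e-05 s; RTT = 0.0001 s.
Cycle = t_tx + RTT = 0.000113749 s.
Throughput = L / cycle = 10312 / 0.000113749 = 90.7 Mbps.

90.7 Mbps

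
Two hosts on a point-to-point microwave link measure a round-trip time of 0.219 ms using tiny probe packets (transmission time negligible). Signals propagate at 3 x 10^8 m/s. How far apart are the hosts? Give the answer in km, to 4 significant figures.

One-way propagation = RTT/2 = 0.1095 ms.
d = s × t = 300000000 × 0.0001095 = 32.85 km.

32.85 km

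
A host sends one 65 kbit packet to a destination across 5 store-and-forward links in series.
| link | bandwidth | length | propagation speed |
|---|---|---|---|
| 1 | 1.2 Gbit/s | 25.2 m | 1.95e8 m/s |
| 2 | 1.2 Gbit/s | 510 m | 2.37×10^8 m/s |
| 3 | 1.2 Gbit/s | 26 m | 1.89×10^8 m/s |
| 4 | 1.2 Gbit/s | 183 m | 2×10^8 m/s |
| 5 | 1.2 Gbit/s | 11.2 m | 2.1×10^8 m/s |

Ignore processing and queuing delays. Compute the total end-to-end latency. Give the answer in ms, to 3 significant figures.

0.274 ms

L = 65000 bits.
Transmission delay per hop = L/R = 65000/1200000000 = 0.0541667 ms; 5 hops → 0.270833 ms.
Propagation delays (d/s per hop): 0.000129231, 0.0021519, 0.000137566, 0.000915, 5.33333e-05 ms; sum = 0.00338703 ms.
End-to-end = 0.274 ms.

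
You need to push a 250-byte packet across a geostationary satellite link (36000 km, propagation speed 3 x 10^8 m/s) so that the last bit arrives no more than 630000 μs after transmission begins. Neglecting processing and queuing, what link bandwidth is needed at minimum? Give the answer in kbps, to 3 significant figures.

3.92 kbps

L = 2000 bits.
Propagation delay = 36000000 / 300000000 = 120000 μs.
Transmission budget = 630000 − 120000 = 510000 μs.
R ≥ L / t_tx = 2000 bits / 0.51 s = 3.92 kbps.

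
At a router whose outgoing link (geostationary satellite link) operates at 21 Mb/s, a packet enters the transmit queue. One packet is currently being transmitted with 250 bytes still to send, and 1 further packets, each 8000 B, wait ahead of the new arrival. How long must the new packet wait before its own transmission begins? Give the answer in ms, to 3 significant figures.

3.14 ms

Each queued packet: L/R = 64000/21000000 = 3.04762 ms.
1 queued → 3.04762 ms.
Plus remaining 2000 bits of current packet: 0.0952381 ms.
Queuing delay = 3.14 ms.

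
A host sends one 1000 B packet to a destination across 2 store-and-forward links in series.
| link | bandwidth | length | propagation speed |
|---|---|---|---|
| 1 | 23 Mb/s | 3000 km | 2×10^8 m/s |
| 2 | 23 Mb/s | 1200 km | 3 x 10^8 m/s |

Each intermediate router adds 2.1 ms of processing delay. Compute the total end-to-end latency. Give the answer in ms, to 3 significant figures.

21.8 ms

L = 1000 × 8 = 8000 bits.
Transmission delay per hop = L/R = 8000/23000000 = 0.347826 ms; 2 hops → 0.695652 ms.
Propagation delays (d/s per hop): 15, 4 ms; sum = 19 ms.
Processing at 1 router(s): 1 × 2.1 ms = 2.1 ms.
End-to-end = 21.8 ms.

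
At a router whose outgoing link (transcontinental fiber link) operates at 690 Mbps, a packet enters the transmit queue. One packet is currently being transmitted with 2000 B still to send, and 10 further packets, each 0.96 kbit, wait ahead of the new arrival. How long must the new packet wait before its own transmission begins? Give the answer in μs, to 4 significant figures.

Each queued packet: L/R = 960/690000000 = 1.3913 μs.
10 queued → 13.913 μs.
Plus remaining 16000 bits of current packet: 23.1884 μs.
Queuing delay = 37.10 μs.

37.10 μs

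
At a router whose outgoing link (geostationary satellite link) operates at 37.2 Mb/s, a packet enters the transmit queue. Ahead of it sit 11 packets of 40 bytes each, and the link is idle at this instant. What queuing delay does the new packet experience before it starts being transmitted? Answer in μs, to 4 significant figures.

Each queued packet: L/R = 320/37200000 = 8.60215 μs.
11 queued → 94.6237 μs.
Queuing delay = 94.62 μs.

94.62 μs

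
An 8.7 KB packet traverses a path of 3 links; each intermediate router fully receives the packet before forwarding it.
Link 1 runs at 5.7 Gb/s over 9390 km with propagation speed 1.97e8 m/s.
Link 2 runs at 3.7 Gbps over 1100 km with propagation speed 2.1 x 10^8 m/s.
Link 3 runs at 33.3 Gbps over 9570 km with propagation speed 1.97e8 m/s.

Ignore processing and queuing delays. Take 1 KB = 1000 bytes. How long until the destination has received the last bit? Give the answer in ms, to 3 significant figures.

L = 69600 bits.
Transmission delays (L/R per hop): 0.0122105, 0.0188108, 0.00209009 ms; sum = 0.0331114 ms.
Propagation delays (d/s per hop): 47.665, 5.2381, 48.5787 ms; sum = 101.482 ms.
End-to-end = 102 ms.

102 ms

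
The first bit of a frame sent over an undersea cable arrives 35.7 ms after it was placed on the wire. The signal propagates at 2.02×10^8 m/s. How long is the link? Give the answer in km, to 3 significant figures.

d = s × t_prop = 202000000 × 0.0357 = 7210 km.

7210 km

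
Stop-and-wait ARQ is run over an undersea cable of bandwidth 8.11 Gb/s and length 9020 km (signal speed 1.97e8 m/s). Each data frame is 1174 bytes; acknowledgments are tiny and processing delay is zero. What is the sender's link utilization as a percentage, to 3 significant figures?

t_tx = L/R = 9392/8.11e+09 = 1.15808e-06 s.
t_prop = 9020000/197000000 = 0.0457868 s; RTT = 0.0915736 s.
Cycle = t_tx + RTT = 0.0915748 s.
Utilization = t_tx / cycle = 1.15808e-06/0.0915748 = 0.00126 %.

0.00126 %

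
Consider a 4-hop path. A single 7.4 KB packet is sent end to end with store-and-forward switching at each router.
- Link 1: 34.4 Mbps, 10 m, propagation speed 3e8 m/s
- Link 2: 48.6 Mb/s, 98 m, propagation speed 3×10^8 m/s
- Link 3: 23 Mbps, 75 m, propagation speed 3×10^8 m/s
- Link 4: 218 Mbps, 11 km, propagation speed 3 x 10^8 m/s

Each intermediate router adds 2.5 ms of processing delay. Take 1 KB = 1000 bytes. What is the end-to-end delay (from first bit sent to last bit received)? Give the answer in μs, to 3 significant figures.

13300 μs

L = 59200 bits.
Transmission delays (L/R per hop): 1720.93, 1218.11, 2573.91, 271.56 μs; sum = 5784.51 μs.
Propagation delays (d/s per hop): 0.0333333, 0.326667, 0.25, 36.6667 μs; sum = 37.2767 μs.
Processing at 3 router(s): 3 × 2.5 ms = 7500 μs.
End-to-end = 13300 μs.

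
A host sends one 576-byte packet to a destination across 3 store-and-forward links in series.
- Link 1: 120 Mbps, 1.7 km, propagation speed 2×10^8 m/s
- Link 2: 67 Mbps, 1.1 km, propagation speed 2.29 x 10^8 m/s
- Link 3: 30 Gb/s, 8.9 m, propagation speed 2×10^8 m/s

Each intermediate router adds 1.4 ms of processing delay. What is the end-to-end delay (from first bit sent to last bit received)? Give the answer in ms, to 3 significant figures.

L = 576 × 8 = 4608 bits.
Transmission delays (L/R per hop): 0.0384, 0.0687761, 0.0001536 ms; sum = 0.10733 ms.
Propagation delays (d/s per hop): 0.0085, 0.00480349, 4.45e-05 ms; sum = 0.013348 ms.
Processing at 2 router(s): 2 × 1.4 ms = 2.8 ms.
End-to-end = 2.92 ms.

2.92 ms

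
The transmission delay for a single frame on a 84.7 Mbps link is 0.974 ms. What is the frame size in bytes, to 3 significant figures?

L = R × t_tx = 84700000 b/s × 0.000974 s = 82497.8 bits.
In bytes: 82497.8 / 8 = 10300 bytes.

10300 bytes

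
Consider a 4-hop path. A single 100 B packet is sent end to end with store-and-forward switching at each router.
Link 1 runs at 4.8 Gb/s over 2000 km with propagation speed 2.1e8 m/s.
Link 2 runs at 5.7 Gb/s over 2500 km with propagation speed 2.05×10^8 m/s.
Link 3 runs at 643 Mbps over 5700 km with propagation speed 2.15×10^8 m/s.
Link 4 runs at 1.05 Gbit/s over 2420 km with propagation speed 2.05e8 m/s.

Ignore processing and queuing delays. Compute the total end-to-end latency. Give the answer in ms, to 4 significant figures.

60.04 ms

L = 100 × 8 = 800 bits.
Transmission delays (L/R per hop): 0.000166667, 0.000140351, 0.00124417, 0.000761905 ms; sum = 0.00231309 ms.
Propagation delays (d/s per hop): 9.52381, 12.1951, 26.5116, 11.8049 ms; sum = 60.0354 ms.
End-to-end = 60.04 ms.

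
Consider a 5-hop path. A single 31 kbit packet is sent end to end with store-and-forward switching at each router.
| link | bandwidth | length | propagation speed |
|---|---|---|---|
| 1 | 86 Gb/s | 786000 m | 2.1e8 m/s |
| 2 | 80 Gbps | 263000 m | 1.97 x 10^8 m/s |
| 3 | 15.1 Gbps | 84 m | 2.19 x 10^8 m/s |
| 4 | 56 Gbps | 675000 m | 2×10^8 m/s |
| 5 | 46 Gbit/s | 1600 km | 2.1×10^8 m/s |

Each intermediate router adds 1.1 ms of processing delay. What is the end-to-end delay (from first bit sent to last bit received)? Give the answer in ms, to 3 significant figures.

20.5 ms

L = 31000 bits.
Transmission delays (L/R per hop): 0.000360465, 0.0003875, 0.00205298, 0.000553571, 0.000673913 ms; sum = 0.00402843 ms.
Propagation delays (d/s per hop): 3.74286, 1.33503, 0.000383562, 3.375, 7.61905 ms; sum = 16.0723 ms.
Processing at 4 router(s): 4 × 1.1 ms = 4.4 ms.
End-to-end = 20.5 ms.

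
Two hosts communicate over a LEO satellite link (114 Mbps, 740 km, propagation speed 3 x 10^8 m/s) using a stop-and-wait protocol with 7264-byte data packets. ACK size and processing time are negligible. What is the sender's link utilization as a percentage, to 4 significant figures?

t_tx = L/R = 58112/114000000 = 0.000509754 s.
t_prop = 740000/300000000 = 0.00246667 s; RTT = 0.00493333 s.
Cycle = t_tx + RTT = 0.00544309 s.
Utilization = t_tx / cycle = 0.000509754/0.00544309 = 9.365 %.

9.365 %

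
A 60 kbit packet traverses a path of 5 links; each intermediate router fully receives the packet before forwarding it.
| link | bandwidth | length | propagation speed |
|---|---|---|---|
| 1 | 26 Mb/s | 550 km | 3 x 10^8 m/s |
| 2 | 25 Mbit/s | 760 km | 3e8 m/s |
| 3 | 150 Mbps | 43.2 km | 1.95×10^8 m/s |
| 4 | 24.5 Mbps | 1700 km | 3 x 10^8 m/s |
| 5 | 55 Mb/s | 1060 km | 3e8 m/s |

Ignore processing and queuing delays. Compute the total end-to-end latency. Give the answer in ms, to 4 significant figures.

22.44 ms

L = 60000 bits.
Transmission delays (L/R per hop): 2.30769, 2.4, 0.4, 2.44898, 1.09091 ms; sum = 8.64758 ms.
Propagation delays (d/s per hop): 1.83333, 2.53333, 0.221538, 5.66667, 3.53333 ms; sum = 13.7882 ms.
End-to-end = 22.44 ms.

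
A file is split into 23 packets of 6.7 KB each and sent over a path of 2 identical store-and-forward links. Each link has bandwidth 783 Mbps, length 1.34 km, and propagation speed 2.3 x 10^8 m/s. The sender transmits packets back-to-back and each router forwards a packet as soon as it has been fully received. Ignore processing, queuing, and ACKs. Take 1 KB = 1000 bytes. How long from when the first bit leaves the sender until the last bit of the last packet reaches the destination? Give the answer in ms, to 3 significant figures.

1.65 ms

Per-hop transmission t_tx = L/R = 53600/783000000 = 0.0684547 ms.
Per-hop propagation t_prop = 1340/2.3e+08 = 0.00582609 ms.
Pipeline fill: first packet needs 2·t_tx to clear all hops; remaining 22 packets each add one t_tx.
Total = (2+23-1)·t_tx + 2·t_prop = 24·0.0684547 + 2·0.00582609 = 1.65 ms.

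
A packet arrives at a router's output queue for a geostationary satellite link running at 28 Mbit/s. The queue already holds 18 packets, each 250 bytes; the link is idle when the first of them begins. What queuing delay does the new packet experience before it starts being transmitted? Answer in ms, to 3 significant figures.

Each queued packet: L/R = 2000/28000000 = 0.0714286 ms.
18 queued → 1.28571 ms.
Queuing delay = 1.29 ms.

1.29 ms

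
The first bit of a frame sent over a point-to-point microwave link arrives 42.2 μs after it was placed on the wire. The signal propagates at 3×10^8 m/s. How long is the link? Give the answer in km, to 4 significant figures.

d = s × t_prop = 300000000 × 4.22e-05 = 12.66 km.

12.66 km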